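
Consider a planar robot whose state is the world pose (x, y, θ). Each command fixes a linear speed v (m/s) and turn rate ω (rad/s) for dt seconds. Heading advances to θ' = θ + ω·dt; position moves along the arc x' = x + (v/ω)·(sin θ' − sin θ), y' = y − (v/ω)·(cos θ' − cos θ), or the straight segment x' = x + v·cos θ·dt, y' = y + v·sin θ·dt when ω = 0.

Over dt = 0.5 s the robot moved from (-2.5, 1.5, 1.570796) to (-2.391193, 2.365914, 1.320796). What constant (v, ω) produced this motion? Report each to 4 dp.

Δθ = 1.320796 − 1.570796 = -0.250000
ω = Δθ/dt = -0.250000/0.5 = -0.5000
R = −Δy/(cos θ' − cos θ) = -3.5000
v = R·ω = -3.5000·-0.5000 = 1.7500

v = 1.7500, ω = -0.5000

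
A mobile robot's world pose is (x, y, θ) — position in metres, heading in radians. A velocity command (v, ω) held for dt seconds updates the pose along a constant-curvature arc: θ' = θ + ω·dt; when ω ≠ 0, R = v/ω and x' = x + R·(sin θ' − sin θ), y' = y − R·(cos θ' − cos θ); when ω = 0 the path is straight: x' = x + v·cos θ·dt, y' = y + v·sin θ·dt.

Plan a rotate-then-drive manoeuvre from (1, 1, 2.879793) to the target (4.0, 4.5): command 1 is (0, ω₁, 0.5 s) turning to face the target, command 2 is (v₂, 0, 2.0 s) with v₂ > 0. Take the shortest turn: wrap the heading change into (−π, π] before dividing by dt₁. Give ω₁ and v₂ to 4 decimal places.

heading to target = atan2(4.5−1, 4−1) = 0.8622
Δθ = wrap(0.8622 − 2.8798) = -2.0176; ω₁ = Δθ/dt₁ = -4.0352
distance = √((4−1)² + (4.5−1)²) = 4.6098; v₂ = distance/dt₂ = 2.3049

ω₁ = -4.0352, v₂ = 2.3049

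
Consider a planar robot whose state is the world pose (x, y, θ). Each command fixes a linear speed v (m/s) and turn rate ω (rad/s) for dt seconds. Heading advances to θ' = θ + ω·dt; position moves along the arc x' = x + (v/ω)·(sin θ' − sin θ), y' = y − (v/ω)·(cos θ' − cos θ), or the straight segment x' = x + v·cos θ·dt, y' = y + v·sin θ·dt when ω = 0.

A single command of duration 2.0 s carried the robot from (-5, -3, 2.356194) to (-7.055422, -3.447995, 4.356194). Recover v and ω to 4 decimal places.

v = 1.2500, ω = 1.0000

Δθ = 4.356194 − 2.356194 = 2.000000
ω = Δθ/dt = 2.000000/2.0 = 1.0000
R = Δx/(sin θ' − sin θ) = 1.2500
v = R·ω = 1.2500·1.0000 = 1.2500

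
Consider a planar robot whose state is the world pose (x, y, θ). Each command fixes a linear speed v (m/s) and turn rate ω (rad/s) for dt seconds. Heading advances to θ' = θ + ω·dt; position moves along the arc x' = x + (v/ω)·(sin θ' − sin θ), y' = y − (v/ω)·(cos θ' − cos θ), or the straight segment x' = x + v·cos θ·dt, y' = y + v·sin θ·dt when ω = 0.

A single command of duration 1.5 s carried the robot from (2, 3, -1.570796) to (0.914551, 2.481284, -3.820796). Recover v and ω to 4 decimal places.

v = 1.0000, ω = -1.5000

Δθ = -3.820796 − -1.570796 = -2.250000
ω = Δθ/dt = -2.250000/1.5 = -1.5000
R = Δx/(sin θ' − sin θ) = -0.6667
v = R·ω = -0.6667·-1.5000 = 1.0000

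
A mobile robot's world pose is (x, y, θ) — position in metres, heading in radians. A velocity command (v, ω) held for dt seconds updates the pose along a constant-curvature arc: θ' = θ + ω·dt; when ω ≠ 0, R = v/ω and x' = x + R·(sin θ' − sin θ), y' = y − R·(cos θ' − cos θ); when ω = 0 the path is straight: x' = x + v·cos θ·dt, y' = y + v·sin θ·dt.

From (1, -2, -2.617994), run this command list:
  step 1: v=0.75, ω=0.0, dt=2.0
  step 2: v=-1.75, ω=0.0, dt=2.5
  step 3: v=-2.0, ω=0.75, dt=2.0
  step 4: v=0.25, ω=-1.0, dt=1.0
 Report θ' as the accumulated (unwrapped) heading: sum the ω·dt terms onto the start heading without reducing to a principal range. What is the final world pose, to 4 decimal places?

(4.5431, 2.6741, -2.1180)

step 1: θ'=-2.6180 (straight) → pose (-0.2990, -2.7500, -2.6180)
step 2: θ'=-2.6180 (straight) → pose (3.4898, -0.5625, -2.6180)
step 3: θ'=-1.1180 (R=-2.6667) → pose (4.5544, 2.9135, -1.1180)
step 4: θ'=-2.1180 (R=-0.2500) → pose (4.5431, 2.6741, -2.1180)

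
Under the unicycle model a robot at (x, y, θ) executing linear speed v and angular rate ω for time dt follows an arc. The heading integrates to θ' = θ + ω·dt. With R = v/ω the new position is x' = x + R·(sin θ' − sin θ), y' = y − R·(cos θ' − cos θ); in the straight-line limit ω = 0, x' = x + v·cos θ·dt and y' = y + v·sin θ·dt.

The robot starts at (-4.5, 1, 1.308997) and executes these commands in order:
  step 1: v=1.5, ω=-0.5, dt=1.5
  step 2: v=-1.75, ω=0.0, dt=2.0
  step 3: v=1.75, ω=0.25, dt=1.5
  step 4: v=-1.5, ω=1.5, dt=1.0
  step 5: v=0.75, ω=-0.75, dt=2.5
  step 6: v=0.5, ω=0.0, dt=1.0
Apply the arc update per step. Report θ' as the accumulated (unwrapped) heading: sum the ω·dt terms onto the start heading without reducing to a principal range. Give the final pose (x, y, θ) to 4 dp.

step 1: θ'=0.5590 (R=-3.0000) → pose (-3.1932, 2.7669, 0.5590)
step 2: θ'=0.5590 (straight) → pose (-6.1605, 0.9107, 0.5590)
step 3: θ'=0.9340 (R=7.0000) → pose (-4.2448, 2.6829, 0.9340)
step 4: θ'=2.4340 (R=-1.0000) → pose (-4.0908, 1.3283, 2.4340)
step 5: θ'=0.5590 (R=-1.0000) → pose (-3.9712, 2.9360, 0.5590)
step 6: θ'=0.5590 (straight) → pose (-3.5473, 3.2012, 0.5590)

(-3.5473, 3.2012, 0.5590)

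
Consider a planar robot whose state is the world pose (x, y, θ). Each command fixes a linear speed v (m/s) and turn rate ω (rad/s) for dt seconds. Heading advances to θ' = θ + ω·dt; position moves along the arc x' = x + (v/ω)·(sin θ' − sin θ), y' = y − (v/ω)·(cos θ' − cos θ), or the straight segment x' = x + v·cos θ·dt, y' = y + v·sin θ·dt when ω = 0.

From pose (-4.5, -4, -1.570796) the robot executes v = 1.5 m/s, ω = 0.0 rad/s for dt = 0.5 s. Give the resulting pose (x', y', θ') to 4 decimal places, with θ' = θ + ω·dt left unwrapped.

(-4.5000, -4.7500, -1.5708)

θ' = -1.5708 + 0.0·0.5 = -1.5708
ω = 0 → straight: x' = -4.5 + 1.5·cos(-1.5708)·0.5 = -4.5000
y' = -4 + 1.5·sin(-1.5708)·0.5 = -4.7500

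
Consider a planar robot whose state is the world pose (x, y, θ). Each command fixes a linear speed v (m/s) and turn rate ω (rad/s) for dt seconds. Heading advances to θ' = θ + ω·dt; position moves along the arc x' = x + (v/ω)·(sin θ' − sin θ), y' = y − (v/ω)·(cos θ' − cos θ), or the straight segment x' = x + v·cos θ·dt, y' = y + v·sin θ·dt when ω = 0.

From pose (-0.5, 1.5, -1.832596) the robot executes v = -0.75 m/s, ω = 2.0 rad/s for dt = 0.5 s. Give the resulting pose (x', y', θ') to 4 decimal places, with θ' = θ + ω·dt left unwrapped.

θ' = -1.8326 + 2.0·0.5 = -0.8326
R = v/ω = -0.75/2.0 = -0.3750
x' = -0.5 + -0.3750·(sin -0.8326 − sin -1.8326) = -0.5848
y' = 1.5 − -0.3750·(cos -0.8326 − cos -1.8326) = 1.8494

(-0.5848, 1.8494, -0.8326)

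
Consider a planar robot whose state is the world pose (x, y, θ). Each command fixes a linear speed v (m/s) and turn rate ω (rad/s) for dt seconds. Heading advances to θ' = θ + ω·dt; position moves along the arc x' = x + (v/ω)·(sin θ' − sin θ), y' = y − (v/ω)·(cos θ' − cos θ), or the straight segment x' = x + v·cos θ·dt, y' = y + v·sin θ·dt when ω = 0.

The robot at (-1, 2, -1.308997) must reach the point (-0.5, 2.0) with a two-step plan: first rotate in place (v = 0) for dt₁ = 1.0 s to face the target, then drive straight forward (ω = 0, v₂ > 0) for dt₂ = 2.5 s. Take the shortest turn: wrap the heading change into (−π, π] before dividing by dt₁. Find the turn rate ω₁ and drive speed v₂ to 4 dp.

ω₁ = 1.3090, v₂ = 0.2000

heading to target = atan2(2−2, -0.5−-1) = 0.0000
Δθ = wrap(0.0000 − -1.3090) = 1.3090; ω₁ = Δθ/dt₁ = 1.3090
distance = √((-0.5−-1)² + (2−2)²) = 0.5000; v₂ = distance/dt₂ = 0.2000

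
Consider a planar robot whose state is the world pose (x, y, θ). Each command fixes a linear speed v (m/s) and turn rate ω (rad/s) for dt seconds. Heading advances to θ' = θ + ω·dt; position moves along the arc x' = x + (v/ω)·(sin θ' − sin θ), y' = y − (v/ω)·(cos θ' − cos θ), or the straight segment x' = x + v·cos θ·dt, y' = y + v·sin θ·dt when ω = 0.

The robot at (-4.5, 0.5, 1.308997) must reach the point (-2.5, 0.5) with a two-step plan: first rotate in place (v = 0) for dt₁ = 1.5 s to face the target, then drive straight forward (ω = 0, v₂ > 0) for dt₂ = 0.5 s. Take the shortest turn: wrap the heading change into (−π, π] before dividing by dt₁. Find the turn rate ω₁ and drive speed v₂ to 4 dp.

ω₁ = -0.8727, v₂ = 4.0000

heading to target = atan2(0.5−0.5, -2.5−-4.5) = 0.0000
Δθ = wrap(0.0000 − 1.3090) = -1.3090; ω₁ = Δθ/dt₁ = -0.8727
distance = √((-2.5−-4.5)² + (0.5−0.5)²) = 2.0000; v₂ = distance/dt₂ = 4.0000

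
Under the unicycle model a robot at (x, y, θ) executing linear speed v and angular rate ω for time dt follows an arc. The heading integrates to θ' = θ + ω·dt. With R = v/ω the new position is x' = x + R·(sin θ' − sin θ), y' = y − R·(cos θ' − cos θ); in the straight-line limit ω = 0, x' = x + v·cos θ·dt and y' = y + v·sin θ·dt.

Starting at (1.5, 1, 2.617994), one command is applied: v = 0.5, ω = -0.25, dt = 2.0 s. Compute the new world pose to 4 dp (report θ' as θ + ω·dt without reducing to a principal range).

θ' = 2.6180 + -0.25·2.0 = 2.1180
R = v/ω = 0.5/-0.25 = -2.0000
x' = 1.5 + -2.0000·(sin 2.1180 − sin 2.6180) = 0.7920
y' = 1 − -2.0000·(cos 2.1180 − cos 2.6180) = 1.6915

(0.7920, 1.6915, 2.1180)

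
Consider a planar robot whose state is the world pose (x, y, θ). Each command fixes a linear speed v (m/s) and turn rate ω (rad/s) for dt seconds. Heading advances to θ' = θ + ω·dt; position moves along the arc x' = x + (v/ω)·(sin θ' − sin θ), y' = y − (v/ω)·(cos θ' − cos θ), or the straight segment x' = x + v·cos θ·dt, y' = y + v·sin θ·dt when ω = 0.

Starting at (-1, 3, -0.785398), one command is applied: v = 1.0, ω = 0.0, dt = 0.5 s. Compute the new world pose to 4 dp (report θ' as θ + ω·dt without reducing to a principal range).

θ' = -0.7854 + 0.0·0.5 = -0.7854
ω = 0 → straight: x' = -1 + 1.0·cos(-0.7854)·0.5 = -0.6464
y' = 3 + 1.0·sin(-0.7854)·0.5 = 2.6464

(-0.6464, 2.6464, -0.7854)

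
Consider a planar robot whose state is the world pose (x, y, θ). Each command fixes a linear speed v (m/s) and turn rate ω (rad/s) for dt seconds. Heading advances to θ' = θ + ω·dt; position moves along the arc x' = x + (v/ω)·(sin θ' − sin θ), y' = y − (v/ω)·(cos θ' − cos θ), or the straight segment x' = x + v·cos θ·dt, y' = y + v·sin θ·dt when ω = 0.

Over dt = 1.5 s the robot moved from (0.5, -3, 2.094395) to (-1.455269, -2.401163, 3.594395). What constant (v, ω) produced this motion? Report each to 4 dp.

v = 1.5000, ω = 1.0000

Δθ = 3.594395 − 2.094395 = 1.500000
ω = Δθ/dt = 1.500000/1.5 = 1.0000
R = Δx/(sin θ' − sin θ) = 1.5000
v = R·ω = 1.5000·1.0000 = 1.5000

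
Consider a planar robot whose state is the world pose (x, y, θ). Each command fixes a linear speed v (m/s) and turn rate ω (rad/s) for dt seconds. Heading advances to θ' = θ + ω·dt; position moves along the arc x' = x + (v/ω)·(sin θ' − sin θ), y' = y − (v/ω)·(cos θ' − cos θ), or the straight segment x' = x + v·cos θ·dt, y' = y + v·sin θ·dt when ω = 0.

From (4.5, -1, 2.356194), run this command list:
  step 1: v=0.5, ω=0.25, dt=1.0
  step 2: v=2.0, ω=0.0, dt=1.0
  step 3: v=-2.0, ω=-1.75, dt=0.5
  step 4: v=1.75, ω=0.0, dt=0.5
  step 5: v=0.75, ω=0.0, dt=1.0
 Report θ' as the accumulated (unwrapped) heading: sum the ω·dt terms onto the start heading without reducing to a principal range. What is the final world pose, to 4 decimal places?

(2.6716, 1.1300, 1.7312)

step 1: θ'=2.6062 (R=2.0000) → pose (4.1062, -0.6941, 2.6062)
step 2: θ'=2.6062 (straight) → pose (2.3860, 0.3263, 2.6062)
step 3: θ'=1.7312 (R=1.1429) → pose (2.9311, -0.4741, 1.7312)
step 4: θ'=1.7312 (straight) → pose (2.7914, 0.3896, 1.7312)
step 5: θ'=1.7312 (straight) → pose (2.6716, 1.1300, 1.7312)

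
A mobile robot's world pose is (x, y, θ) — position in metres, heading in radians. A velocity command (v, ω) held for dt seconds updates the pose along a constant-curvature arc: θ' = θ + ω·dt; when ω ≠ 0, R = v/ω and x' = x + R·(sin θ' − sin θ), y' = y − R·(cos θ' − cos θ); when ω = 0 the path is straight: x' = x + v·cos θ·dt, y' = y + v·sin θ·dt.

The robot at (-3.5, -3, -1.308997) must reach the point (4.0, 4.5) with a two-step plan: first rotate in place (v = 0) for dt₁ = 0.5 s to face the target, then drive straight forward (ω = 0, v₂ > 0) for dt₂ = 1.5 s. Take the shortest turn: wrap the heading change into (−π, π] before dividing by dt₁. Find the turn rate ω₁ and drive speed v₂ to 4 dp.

ω₁ = 4.1888, v₂ = 7.0711

heading to target = atan2(4.5−-3, 4−-3.5) = 0.7854
Δθ = wrap(0.7854 − -1.3090) = 2.0944; ω₁ = Δθ/dt₁ = 4.1888
distance = √((4−-3.5)² + (4.5−-3)²) = 10.6066; v₂ = distance/dt₂ = 7.0711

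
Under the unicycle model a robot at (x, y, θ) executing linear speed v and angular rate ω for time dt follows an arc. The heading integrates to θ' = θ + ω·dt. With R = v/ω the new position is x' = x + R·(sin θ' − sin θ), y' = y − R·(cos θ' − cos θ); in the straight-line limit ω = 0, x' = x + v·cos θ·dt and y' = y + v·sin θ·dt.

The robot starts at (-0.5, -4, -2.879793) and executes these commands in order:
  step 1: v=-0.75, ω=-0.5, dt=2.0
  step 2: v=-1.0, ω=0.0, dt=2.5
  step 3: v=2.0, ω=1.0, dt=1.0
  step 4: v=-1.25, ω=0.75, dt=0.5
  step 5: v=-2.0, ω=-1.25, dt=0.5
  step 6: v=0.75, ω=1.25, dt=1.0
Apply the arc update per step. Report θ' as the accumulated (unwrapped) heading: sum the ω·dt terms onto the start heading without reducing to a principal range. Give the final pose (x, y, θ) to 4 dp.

step 1: θ'=-3.8798 (R=1.5000) → pose (0.8977, -4.3394, -3.8798)
step 2: θ'=-3.8798 (straight) → pose (2.7469, -6.0218, -3.8798)
step 3: θ'=-2.8798 (R=2.0000) → pose (0.8833, -5.5693, -2.8798)
step 4: θ'=-2.5048 (R=-1.6667) → pose (1.4430, -5.2994, -2.5048)
step 5: θ'=-3.1298 (R=1.6000) → pose (2.3755, -4.9859, -3.1298)
step 6: θ'=-1.8798 (R=0.6000) → pose (1.8110, -5.4034, -1.8798)

(1.8110, -5.4034, -1.8798)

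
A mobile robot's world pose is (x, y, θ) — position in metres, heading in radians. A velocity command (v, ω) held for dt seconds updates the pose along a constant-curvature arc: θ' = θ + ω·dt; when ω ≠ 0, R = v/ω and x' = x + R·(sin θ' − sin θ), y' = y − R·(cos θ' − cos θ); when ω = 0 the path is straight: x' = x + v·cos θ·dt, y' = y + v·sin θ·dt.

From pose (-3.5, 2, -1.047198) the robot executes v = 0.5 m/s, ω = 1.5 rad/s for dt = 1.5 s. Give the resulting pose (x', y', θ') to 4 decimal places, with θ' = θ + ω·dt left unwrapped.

θ' = -1.0472 + 1.5·1.5 = 1.2028
R = v/ω = 0.5/1.5 = 0.3333
x' = -3.5 + 0.3333·(sin 1.2028 − sin -1.0472) = -2.9003
y' = 2 − 0.3333·(cos 1.2028 − cos -1.0472) = 2.0468

(-2.9003, 2.0468, 1.2028)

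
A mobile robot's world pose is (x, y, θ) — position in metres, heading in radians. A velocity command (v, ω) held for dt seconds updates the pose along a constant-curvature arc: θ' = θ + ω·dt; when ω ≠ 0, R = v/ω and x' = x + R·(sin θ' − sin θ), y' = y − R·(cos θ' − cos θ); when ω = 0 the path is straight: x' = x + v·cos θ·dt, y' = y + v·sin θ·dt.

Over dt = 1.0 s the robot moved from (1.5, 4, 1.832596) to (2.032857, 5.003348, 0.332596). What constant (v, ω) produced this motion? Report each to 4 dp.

Δθ = 0.332596 − 1.832596 = -1.500000
ω = Δθ/dt = -1.500000/1.0 = -1.5000
R = −Δy/(cos θ' − cos θ) = -0.8333
v = R·ω = -0.8333·-1.5000 = 1.2500

v = 1.2500, ω = -1.5000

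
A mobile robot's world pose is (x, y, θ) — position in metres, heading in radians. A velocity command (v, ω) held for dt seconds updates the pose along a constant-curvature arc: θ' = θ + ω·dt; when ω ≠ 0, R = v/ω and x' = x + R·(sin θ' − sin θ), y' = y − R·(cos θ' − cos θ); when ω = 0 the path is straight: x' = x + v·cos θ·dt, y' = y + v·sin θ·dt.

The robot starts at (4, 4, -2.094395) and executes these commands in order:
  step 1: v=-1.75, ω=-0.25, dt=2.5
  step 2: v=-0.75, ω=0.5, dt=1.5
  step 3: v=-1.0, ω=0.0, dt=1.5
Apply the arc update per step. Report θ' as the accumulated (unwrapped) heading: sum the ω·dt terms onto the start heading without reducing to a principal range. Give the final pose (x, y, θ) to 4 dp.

step 1: θ'=-2.7194 (R=7.0000) → pose (7.1938, 6.8853, -2.7194)
step 2: θ'=-1.9694 (R=-1.5000) → pose (7.9616, 7.6714, -1.9694)
step 3: θ'=-1.9694 (straight) → pose (8.5438, 9.0538, -1.9694)

(8.5438, 9.0538, -1.9694)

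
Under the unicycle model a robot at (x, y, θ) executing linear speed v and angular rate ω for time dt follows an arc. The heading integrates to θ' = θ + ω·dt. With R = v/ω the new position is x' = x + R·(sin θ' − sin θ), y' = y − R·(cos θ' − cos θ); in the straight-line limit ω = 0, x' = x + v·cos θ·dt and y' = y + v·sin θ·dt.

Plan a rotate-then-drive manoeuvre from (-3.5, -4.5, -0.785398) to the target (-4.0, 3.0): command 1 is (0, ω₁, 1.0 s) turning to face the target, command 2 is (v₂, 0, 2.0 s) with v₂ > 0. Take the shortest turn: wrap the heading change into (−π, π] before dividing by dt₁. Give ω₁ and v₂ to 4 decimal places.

heading to target = atan2(3−-4.5, -4−-3.5) = 1.6374
Δθ = wrap(1.6374 − -0.7854) = 2.4228; ω₁ = Δθ/dt₁ = 2.4228
distance = √((-4−-3.5)² + (3−-4.5)²) = 7.5166; v₂ = distance/dt₂ = 3.7583

ω₁ = 2.4228, v₂ = 3.7583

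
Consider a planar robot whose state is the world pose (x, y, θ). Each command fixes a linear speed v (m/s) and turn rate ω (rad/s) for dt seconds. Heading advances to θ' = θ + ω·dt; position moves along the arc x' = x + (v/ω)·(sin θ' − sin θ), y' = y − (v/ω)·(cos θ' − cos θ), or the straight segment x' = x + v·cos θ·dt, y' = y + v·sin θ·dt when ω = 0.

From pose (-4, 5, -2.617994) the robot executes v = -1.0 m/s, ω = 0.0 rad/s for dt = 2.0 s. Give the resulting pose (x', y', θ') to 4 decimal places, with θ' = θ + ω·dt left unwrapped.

(-2.2679, 6.0000, -2.6180)

θ' = -2.6180 + 0.0·2.0 = -2.6180
ω = 0 → straight: x' = -4 + -1.0·cos(-2.6180)·2.0 = -2.2679
y' = 5 + -1.0·sin(-2.6180)·2.0 = 6.0000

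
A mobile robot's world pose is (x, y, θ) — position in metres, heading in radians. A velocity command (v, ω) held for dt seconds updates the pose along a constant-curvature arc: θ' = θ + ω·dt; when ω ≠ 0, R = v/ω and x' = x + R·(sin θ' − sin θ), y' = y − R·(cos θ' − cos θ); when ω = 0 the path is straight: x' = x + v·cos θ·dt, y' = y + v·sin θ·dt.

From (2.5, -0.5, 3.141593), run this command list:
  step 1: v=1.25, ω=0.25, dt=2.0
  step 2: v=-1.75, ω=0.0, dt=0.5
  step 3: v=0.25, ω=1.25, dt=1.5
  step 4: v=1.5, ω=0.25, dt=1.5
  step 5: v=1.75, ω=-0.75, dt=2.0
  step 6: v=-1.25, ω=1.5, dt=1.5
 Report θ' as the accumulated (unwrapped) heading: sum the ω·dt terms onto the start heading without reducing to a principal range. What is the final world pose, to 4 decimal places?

step 1: θ'=3.6416 (R=5.0000) → pose (0.1029, -1.1121, 3.6416)
step 2: θ'=3.6416 (straight) → pose (0.8708, -0.6926, 3.6416)
step 3: θ'=5.5166 (R=0.2000) → pose (0.8279, -1.0122, 5.5166)
step 4: θ'=5.8916 (R=6.0000) → pose (2.7000, -2.2363, 5.8916)
step 5: θ'=4.3916 (R=-2.3333) → pose (4.0238, -5.1288, 4.3916)
step 6: θ'=6.6416 (R=-0.8333) → pose (2.9407, -4.0856, 6.6416)

(2.9407, -4.0856, 6.6416)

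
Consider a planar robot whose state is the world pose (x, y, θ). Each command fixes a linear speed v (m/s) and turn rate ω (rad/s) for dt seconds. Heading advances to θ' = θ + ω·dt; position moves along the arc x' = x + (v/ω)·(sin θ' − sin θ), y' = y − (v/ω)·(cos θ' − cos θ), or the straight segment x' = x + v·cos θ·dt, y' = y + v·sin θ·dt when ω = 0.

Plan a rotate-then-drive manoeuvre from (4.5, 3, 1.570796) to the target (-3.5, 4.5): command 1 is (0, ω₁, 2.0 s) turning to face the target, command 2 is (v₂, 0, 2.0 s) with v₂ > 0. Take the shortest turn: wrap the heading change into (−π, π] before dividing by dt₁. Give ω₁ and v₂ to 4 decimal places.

ω₁ = 0.6927, v₂ = 4.0697

heading to target = atan2(4.5−3, -3.5−4.5) = 2.9562
Δθ = wrap(2.9562 − 1.5708) = 1.3854; ω₁ = Δθ/dt₁ = 0.6927
distance = √((-3.5−4.5)² + (4.5−3)²) = 8.1394; v₂ = distance/dt₂ = 4.0697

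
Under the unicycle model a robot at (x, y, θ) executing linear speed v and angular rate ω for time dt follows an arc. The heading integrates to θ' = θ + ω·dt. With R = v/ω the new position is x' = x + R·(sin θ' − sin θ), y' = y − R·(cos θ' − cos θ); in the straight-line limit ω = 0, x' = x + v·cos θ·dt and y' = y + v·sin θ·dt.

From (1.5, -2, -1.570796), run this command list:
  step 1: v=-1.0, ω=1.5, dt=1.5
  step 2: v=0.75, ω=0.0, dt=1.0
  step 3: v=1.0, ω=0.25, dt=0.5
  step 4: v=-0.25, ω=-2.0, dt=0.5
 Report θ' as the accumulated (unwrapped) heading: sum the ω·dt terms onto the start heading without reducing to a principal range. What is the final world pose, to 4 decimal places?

(1.2522, -0.7085, -0.1958)

step 1: θ'=0.6792 (R=-0.6667) → pose (0.4146, -1.4813, 0.6792)
step 2: θ'=0.6792 (straight) → pose (0.9981, -1.0102, 0.6792)
step 3: θ'=0.8042 (R=4.0000) → pose (1.3665, -0.6726, 0.8042)
step 4: θ'=-0.1958 (R=0.1250) → pose (1.2522, -0.7085, -0.1958)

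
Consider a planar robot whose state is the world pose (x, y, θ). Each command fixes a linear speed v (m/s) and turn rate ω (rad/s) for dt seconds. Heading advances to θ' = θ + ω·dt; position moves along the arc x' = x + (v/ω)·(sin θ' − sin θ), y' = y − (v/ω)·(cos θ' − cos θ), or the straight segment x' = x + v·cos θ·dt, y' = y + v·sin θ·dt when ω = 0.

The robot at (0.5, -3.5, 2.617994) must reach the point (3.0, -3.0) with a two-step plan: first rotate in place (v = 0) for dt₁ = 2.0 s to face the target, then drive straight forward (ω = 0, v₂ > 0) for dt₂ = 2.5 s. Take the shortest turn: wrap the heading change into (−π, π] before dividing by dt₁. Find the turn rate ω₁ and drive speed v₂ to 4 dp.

ω₁ = -1.2103, v₂ = 1.0198

heading to target = atan2(-3−-3.5, 3−0.5) = 0.1974
Δθ = wrap(0.1974 − 2.6180) = -2.4206; ω₁ = Δθ/dt₁ = -1.2103
distance = √((3−0.5)² + (-3−-3.5)²) = 2.5495; v₂ = distance/dt₂ = 1.0198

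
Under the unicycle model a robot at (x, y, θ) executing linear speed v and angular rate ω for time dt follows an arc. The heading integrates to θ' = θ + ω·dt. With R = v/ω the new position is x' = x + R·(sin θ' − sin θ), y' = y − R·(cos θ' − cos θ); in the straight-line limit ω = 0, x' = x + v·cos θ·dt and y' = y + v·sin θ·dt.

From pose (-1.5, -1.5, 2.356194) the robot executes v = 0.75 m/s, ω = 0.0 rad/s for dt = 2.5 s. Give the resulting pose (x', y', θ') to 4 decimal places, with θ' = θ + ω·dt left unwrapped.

θ' = 2.3562 + 0.0·2.5 = 2.3562
ω = 0 → straight: x' = -1.5 + 0.75·cos(2.3562)·2.5 = -2.8258
y' = -1.5 + 0.75·sin(2.3562)·2.5 = -0.1742

(-2.8258, -0.1742, 2.3562)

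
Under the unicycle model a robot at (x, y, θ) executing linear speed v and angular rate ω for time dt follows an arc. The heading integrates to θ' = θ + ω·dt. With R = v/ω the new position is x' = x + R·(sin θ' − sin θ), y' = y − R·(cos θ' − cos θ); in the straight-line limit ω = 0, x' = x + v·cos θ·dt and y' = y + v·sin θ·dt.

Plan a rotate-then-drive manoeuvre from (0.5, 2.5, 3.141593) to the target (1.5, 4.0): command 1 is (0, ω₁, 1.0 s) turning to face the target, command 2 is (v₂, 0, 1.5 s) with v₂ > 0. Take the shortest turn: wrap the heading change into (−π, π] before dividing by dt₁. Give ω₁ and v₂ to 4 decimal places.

ω₁ = -2.1588, v₂ = 1.2019

heading to target = atan2(4−2.5, 1.5−0.5) = 0.9828
Δθ = wrap(0.9828 − 3.1416) = -2.1588; ω₁ = Δθ/dt₁ = -2.1588
distance = √((1.5−0.5)² + (4−2.5)²) = 1.8028; v₂ = distance/dt₂ = 1.2019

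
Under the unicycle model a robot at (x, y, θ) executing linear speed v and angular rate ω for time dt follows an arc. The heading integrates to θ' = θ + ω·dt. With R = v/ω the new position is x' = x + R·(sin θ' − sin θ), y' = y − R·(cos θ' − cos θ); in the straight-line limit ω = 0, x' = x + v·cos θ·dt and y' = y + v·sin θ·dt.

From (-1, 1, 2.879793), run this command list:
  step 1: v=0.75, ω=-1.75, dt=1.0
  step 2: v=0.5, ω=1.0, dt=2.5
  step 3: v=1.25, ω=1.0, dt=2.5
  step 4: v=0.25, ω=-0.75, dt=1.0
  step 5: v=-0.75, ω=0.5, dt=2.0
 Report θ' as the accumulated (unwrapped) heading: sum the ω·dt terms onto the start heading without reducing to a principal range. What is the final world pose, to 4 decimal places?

(-2.6800, 0.3541, 6.3798)

step 1: θ'=1.1298 (R=-0.4286) → pose (-1.2766, 1.5969, 1.1298)
step 2: θ'=3.6298 (R=0.5000) → pose (-1.9633, 2.2519, 3.6298)
step 3: θ'=6.1298 (R=1.2500) → pose (-1.5680, -0.0874, 6.1298)
step 4: θ'=5.3798 (R=-0.3333) → pose (-1.3571, -0.2105, 5.3798)
step 5: θ'=6.3798 (R=-1.5000) → pose (-2.6800, 0.3541, 6.3798)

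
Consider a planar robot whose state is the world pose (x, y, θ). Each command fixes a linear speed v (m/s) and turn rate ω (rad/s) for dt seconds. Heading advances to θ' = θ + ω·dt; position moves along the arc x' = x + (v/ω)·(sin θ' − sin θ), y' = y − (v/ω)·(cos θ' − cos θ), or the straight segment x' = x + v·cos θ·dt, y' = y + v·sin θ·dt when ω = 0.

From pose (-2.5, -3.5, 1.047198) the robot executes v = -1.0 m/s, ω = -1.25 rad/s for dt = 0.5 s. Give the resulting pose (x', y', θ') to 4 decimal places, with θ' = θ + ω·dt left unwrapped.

θ' = 1.0472 + -1.25·0.5 = 0.4222
R = v/ω = -1.0/-1.25 = 0.8000
x' = -2.5 + 0.8000·(sin 0.4222 − sin 1.0472) = -2.8650
y' = -3.5 − 0.8000·(cos 0.4222 − cos 1.0472) = -3.8298

(-2.8650, -3.8298, 0.4222)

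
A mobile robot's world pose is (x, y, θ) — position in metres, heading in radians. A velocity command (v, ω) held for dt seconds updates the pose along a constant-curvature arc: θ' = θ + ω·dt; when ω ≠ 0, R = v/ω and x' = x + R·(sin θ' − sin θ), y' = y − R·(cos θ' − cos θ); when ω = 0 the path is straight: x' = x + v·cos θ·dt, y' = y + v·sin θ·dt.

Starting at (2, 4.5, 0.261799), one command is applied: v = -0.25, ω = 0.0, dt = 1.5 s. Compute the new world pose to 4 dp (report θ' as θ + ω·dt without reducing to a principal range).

(1.6378, 4.4029, 0.2618)

θ' = 0.2618 + 0.0·1.5 = 0.2618
ω = 0 → straight: x' = 2 + -0.25·cos(0.2618)·1.5 = 1.6378
y' = 4.5 + -0.25·sin(0.2618)·1.5 = 4.4029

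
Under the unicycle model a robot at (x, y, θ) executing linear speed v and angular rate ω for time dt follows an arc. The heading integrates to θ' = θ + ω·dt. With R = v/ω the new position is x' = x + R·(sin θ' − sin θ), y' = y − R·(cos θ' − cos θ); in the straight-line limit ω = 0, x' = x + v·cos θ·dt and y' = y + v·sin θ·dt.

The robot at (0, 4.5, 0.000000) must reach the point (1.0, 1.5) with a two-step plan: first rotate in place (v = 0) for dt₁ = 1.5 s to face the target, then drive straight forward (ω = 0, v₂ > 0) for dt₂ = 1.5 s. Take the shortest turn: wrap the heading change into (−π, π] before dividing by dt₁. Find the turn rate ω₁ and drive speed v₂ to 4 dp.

ω₁ = -0.8327, v₂ = 2.1082

heading to target = atan2(1.5−4.5, 1−0) = -1.2490
Δθ = wrap(-1.2490 − 0.0000) = -1.2490; ω₁ = Δθ/dt₁ = -0.8327
distance = √((1−0)² + (1.5−4.5)²) = 3.1623; v₂ = distance/dt₂ = 2.1082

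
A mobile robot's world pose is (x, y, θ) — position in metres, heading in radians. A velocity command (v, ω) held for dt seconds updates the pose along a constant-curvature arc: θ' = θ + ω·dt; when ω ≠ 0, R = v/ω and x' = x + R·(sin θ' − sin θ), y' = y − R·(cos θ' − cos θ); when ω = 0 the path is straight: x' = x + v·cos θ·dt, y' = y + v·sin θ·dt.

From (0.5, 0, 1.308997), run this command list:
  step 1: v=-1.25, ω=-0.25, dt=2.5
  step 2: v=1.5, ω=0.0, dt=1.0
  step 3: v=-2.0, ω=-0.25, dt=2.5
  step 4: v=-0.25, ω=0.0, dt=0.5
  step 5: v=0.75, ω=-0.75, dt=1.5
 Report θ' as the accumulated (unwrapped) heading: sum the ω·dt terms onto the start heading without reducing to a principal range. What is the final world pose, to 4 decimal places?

(-3.7816, -3.9410, -1.0660)

step 1: θ'=0.6840 (R=5.0000) → pose (-1.1701, -2.5812, 0.6840)
step 2: θ'=0.6840 (straight) → pose (-0.0076, -1.6333, 0.6840)
step 3: θ'=0.0590 (R=8.0000) → pose (-4.5910, -3.4190, 0.0590)
step 4: θ'=0.0590 (straight) → pose (-4.7158, -3.4264, 0.0590)
step 5: θ'=-1.0660 (R=-1.0000) → pose (-3.7816, -3.9410, -1.0660)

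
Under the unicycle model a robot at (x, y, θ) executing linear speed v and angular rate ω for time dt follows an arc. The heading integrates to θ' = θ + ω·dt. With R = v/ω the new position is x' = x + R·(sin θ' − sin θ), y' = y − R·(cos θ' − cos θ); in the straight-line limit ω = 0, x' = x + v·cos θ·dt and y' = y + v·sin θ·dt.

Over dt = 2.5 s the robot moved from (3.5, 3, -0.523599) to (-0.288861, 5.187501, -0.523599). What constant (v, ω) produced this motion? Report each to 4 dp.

v = -1.7500, ω = 0.0000

Δθ = -0.523599 − -0.523599 = 0.000000
ω = Δθ/dt = 0.000000/2.5 = 0.0000
ω = 0 → v = (Δx·cos θ + Δy·sin θ)/dt = -1.7500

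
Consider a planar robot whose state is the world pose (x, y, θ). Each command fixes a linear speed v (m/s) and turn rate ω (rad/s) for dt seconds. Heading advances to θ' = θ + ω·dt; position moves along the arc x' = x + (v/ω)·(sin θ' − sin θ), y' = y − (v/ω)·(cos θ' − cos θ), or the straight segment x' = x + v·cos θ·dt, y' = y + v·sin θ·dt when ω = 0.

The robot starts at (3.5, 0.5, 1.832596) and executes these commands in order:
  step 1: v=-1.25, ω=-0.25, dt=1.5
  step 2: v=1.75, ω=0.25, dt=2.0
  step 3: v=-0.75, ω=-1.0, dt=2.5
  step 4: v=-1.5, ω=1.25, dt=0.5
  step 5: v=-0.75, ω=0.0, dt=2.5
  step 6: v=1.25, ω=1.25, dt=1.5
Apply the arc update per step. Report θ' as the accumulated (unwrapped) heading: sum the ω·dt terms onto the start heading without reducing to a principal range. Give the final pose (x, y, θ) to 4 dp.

step 1: θ'=1.4576 (R=5.0000) → pose (3.6384, -1.3589, 1.4576)
step 2: θ'=1.9576 (R=7.0000) → pose (3.1660, 2.0724, 1.9576)
step 3: θ'=-0.5424 (R=0.7500) → pose (2.0843, 1.1471, -0.5424)
step 4: θ'=0.0826 (R=-1.2000) → pose (1.3658, 1.3153, 0.0826)
step 5: θ'=0.0826 (straight) → pose (-0.5028, 1.1606, 0.0826)
step 6: θ'=1.9576 (R=1.0000) → pose (0.3409, 2.5344, 1.9576)

(0.3409, 2.5344, 1.9576)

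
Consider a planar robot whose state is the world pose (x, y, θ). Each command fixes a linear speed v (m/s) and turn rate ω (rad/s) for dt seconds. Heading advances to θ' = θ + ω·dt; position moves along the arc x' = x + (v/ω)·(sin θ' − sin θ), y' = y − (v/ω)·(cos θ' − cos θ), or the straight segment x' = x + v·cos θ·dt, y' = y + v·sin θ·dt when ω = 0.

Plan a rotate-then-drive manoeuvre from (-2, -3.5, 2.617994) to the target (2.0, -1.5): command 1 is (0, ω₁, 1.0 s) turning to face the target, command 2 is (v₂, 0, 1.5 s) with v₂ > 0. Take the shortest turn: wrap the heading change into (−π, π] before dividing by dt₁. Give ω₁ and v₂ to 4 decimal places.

ω₁ = -2.1543, v₂ = 2.9814

heading to target = atan2(-1.5−-3.5, 2−-2) = 0.4636
Δθ = wrap(0.4636 − 2.6180) = -2.1543; ω₁ = Δθ/dt₁ = -2.1543
distance = √((2−-2)² + (-1.5−-3.5)²) = 4.4721; v₂ = distance/dt₂ = 2.9814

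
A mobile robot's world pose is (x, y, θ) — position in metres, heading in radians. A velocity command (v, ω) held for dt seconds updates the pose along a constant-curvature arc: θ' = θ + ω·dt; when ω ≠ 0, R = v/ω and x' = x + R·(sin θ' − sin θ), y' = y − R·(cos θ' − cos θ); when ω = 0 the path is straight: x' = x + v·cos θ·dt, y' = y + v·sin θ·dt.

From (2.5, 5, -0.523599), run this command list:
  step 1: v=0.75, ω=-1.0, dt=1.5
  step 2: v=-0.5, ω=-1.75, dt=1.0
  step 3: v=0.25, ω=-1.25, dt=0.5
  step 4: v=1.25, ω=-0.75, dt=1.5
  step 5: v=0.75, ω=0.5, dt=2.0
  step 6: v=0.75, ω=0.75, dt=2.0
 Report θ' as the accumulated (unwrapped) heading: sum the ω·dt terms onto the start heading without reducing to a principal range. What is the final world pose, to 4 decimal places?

(2.9311, 8.1251, -3.0236)

step 1: θ'=-2.0236 (R=-0.7500) → pose (2.7994, 4.0224, -2.0236)
step 2: θ'=-3.7736 (R=0.2857) → pose (3.2251, 4.1279, -3.7736)
step 3: θ'=-4.3986 (R=-0.2000) → pose (3.1530, 4.2275, -4.3986)
step 4: θ'=-5.5236 (R=-1.6667) → pose (3.5906, 5.9505, -5.5236)
step 5: θ'=-4.5236 (R=1.5000) → pose (4.0310, 7.3197, -4.5236)
step 6: θ'=-3.0236 (R=1.0000) → pose (2.9311, 8.1251, -3.0236)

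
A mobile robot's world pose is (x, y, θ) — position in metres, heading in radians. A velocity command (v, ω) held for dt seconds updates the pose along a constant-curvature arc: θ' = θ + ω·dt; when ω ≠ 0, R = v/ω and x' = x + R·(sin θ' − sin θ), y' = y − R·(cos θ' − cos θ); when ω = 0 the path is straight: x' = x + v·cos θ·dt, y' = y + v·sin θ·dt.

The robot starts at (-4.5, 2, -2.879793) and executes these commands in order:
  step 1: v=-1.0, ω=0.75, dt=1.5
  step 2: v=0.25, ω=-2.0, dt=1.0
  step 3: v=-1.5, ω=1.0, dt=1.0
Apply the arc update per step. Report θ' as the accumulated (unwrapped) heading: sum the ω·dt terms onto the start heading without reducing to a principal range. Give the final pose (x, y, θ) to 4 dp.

(-2.3000, 2.8021, -2.7548)

step 1: θ'=-1.7548 (R=-1.3333) → pose (-3.5343, 3.0440, -1.7548)
step 2: θ'=-3.7548 (R=-0.1250) → pose (-3.7291, 2.9646, -3.7548)
step 3: θ'=-2.7548 (R=-1.5000) → pose (-2.3000, 2.8021, -2.7548)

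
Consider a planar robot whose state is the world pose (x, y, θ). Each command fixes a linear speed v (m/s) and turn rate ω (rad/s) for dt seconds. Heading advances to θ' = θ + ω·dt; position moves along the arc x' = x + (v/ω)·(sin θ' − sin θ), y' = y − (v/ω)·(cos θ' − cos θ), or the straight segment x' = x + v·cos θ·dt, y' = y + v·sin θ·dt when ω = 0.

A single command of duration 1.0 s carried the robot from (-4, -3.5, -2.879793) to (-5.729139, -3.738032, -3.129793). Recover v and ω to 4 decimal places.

v = 1.7500, ω = -0.2500

Δθ = -3.129793 − -2.879793 = -0.250000
ω = Δθ/dt = -0.250000/1.0 = -0.2500
R = Δx/(sin θ' − sin θ) = -7.0000
v = R·ω = -7.0000·-0.2500 = 1.7500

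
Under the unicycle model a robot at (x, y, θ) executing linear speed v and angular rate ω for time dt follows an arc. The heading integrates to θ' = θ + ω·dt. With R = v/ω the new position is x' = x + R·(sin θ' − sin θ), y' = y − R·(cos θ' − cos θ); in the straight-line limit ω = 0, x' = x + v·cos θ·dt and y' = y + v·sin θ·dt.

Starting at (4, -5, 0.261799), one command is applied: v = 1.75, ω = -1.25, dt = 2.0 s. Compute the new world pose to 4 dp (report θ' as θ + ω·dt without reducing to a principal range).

θ' = 0.2618 + -1.25·2.0 = -2.2382
R = v/ω = 1.75/-1.25 = -1.4000
x' = 4 + -1.4000·(sin -2.2382 − sin 0.2618) = 5.4619
y' = -5 − -1.4000·(cos -2.2382 − cos 0.2618) = -7.2188

(5.4619, -7.2188, -2.2382)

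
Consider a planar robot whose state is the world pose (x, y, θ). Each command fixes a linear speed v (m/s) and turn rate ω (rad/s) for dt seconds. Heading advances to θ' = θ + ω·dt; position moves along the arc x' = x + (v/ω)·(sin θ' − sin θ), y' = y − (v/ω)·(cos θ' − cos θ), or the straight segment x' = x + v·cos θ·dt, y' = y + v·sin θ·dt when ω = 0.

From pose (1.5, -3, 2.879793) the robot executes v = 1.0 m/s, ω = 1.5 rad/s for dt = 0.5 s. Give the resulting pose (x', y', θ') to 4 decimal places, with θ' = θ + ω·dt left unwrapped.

(1.0148, -3.0552, 3.6298)

θ' = 2.8798 + 1.5·0.5 = 3.6298
R = v/ω = 1.0/1.5 = 0.6667
x' = 1.5 + 0.6667·(sin 3.6298 − sin 2.8798) = 1.0148
y' = -3 − 0.6667·(cos 3.6298 − cos 2.8798) = -3.0552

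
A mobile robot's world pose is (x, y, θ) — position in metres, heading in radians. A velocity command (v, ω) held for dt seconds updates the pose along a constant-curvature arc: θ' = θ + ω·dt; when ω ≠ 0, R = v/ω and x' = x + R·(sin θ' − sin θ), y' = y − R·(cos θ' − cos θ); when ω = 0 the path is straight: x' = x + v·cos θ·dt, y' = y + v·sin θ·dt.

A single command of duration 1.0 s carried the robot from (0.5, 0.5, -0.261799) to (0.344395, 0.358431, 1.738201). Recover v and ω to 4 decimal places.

v = -0.2500, ω = 2.0000

Δθ = 1.738201 − -0.261799 = 2.000000
ω = Δθ/dt = 2.000000/1.0 = 2.0000
R = Δx/(sin θ' − sin θ) = -0.1250
v = R·ω = -0.1250·2.0000 = -0.2500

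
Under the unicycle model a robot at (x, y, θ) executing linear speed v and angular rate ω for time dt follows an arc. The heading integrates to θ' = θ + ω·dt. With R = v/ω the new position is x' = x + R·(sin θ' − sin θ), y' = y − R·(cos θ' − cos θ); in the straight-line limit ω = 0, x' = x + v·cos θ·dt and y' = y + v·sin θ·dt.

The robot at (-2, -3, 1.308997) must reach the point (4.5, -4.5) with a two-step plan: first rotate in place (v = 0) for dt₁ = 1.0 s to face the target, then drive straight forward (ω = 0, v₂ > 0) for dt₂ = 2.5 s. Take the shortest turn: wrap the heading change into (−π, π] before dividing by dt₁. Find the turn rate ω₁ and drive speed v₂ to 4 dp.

heading to target = atan2(-4.5−-3, 4.5−-2) = -0.2268
Δθ = wrap(-0.2268 − 1.3090) = -1.5358; ω₁ = Δθ/dt₁ = -1.5358
distance = √((4.5−-2)² + (-4.5−-3)²) = 6.6708; v₂ = distance/dt₂ = 2.6683

ω₁ = -1.5358, v₂ = 2.6683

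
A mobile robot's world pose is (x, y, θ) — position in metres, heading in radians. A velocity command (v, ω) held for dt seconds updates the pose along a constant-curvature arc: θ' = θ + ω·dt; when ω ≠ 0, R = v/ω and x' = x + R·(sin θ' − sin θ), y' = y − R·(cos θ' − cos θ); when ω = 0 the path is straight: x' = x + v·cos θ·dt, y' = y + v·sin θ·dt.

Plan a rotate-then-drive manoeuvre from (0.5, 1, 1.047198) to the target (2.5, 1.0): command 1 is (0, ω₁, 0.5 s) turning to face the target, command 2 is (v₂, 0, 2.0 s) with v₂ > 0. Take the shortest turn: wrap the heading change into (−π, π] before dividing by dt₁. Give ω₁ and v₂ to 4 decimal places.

ω₁ = -2.0944, v₂ = 1.0000

heading to target = atan2(1−1, 2.5−0.5) = 0.0000
Δθ = wrap(0.0000 − 1.0472) = -1.0472; ω₁ = Δθ/dt₁ = -2.0944
distance = √((2.5−0.5)² + (1−1)²) = 2.0000; v₂ = distance/dt₂ = 1.0000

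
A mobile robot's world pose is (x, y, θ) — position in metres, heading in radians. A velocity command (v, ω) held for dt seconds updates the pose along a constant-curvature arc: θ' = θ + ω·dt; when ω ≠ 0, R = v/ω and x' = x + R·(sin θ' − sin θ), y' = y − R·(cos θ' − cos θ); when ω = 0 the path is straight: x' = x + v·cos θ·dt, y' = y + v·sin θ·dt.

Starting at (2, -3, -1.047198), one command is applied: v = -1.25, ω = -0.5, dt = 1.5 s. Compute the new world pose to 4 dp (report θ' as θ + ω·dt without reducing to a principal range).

θ' = -1.0472 + -0.5·1.5 = -1.7972
R = v/ω = -1.25/-0.5 = 2.5000
x' = 2 + 2.5000·(sin -1.7972 − sin -1.0472) = 1.7289
y' = -3 − 2.5000·(cos -1.7972 − cos -1.0472) = -1.1888

(1.7289, -1.1888, -1.7972)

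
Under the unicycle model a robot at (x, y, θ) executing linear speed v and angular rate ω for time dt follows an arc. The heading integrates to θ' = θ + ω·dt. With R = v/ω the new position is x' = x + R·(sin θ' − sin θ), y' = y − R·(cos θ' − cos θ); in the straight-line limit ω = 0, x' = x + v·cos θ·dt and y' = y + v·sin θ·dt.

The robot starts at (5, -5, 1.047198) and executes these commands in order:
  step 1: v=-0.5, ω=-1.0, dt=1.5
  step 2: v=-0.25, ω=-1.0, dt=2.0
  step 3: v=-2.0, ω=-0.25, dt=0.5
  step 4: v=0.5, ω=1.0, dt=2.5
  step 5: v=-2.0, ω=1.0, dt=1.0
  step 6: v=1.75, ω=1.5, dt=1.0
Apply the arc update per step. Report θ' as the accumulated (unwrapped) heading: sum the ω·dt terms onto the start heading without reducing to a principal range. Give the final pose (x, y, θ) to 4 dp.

(3.4264, -4.3206, 2.4222)

step 1: θ'=-0.4528 (R=0.5000) → pose (4.3482, -5.1996, -0.4528)
step 2: θ'=-2.4528 (R=0.2500) → pose (4.2987, -4.7818, -2.4528)
step 3: θ'=-2.5778 (R=8.0000) → pose (5.1084, -4.1960, -2.5778)
step 4: θ'=-0.0778 (R=0.5000) → pose (5.3367, -5.1171, -0.0778)
step 5: θ'=0.9222 (R=-2.0000) → pose (3.5874, -5.9030, 0.9222)
step 6: θ'=2.4222 (R=1.1667) → pose (3.4264, -4.3206, 2.4222)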